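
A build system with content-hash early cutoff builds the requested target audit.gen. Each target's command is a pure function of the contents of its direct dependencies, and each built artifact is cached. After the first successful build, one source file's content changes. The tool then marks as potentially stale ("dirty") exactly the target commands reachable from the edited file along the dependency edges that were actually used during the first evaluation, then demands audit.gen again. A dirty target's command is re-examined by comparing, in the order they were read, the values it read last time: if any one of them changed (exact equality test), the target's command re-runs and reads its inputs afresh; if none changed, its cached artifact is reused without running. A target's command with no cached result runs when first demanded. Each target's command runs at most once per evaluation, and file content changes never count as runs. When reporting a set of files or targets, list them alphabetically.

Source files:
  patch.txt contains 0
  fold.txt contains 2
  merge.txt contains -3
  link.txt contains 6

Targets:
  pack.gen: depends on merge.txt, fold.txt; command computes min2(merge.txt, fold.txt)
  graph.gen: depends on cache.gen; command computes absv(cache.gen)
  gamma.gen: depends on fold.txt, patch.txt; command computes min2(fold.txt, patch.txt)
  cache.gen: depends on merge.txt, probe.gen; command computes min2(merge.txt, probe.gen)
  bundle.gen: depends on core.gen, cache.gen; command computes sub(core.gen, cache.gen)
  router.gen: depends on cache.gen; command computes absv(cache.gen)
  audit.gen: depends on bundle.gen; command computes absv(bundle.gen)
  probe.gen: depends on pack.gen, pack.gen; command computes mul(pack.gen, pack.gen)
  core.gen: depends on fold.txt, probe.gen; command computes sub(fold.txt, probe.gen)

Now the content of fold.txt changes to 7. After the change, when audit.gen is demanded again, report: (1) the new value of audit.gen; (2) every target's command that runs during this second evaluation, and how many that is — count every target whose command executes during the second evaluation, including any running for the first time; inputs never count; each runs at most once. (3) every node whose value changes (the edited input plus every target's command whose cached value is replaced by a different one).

New value of audit.gen: 1.
Target commands that run: audit.gen, bundle.gen, core.gen, pack.gen — 4 in total.
Values that change: audit.gen, bundle.gen, core.gen, fold.txt.
Key observation: the cutoff stops propagation at probe.gen — its inputs' values are unchanged, so it reuses its cache.

First evaluation (everything demanded from the output):
  pack.gen = min2(-3, 2) = -3
  probe.gen = mul(-3, -3) = 9
  cache.gen = min2(-3, 9) = -3
  core.gen = sub(2, 9) = -7
  bundle.gen = sub(-7, -3) = -4
  audit.gen = absv(-4) = 4

Propagation after the edit:
  pack.gen: runs — fold.txt 2->7; result -3 (same value as before).
  probe.gen: checked — values it read are unchanged (pack.gen unchanged, pack.gen unchanged); reused cached 9 without running.
  cache.gen: checked — values it read are unchanged (merge.txt unchanged, probe.gen unchanged); reused cached -3 without running.
  core.gen: runs — fold.txt 2->7; result -2.
  bundle.gen: runs — core.gen -7->-2; result 1.
  audit.gen: runs — bundle.gen -4->1; result 1.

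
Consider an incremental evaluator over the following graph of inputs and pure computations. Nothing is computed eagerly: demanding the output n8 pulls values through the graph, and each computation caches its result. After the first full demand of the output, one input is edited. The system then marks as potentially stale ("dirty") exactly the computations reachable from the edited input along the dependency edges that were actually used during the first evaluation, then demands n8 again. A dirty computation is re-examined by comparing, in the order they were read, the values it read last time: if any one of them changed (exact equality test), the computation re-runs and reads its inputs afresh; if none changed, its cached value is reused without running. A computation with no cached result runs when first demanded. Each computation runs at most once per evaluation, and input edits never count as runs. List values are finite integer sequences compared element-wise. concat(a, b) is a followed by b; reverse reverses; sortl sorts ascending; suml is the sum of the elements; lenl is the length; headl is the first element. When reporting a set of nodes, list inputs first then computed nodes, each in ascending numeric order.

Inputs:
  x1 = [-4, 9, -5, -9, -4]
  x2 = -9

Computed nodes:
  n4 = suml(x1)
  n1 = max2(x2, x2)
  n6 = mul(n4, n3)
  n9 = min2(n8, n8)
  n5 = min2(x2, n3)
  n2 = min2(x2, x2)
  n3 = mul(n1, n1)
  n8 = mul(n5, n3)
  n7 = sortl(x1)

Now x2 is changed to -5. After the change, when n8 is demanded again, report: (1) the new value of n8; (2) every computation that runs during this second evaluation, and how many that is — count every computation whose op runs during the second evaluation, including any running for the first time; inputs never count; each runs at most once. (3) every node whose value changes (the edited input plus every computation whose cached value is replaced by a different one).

Initial pass — values computed on the first demand:
  n1 = max2(-9, -9) = -9
  n3 = mul(-9, -9) = 81
  n5 = min2(-9, 81) = -9
  n8 = mul(-9, 81) = -729

Second demand — change propagation:
  n1: re-runs because x2 -9->-5; x2 -9->-5; new result -5.
  n3: re-runs because n1 -9->-5; n1 -9->-5; new result 25.
  n5: re-runs because x2 -9->-5; n3 81->25; new result -5.
  n8: re-runs because n5 -9->-5; n3 81->25; new result -125.

n8 now evaluates to -125.
Run set: n1, n3, n5, n8 (4 run).
Changed values: x2, n1, n3, n5, n8.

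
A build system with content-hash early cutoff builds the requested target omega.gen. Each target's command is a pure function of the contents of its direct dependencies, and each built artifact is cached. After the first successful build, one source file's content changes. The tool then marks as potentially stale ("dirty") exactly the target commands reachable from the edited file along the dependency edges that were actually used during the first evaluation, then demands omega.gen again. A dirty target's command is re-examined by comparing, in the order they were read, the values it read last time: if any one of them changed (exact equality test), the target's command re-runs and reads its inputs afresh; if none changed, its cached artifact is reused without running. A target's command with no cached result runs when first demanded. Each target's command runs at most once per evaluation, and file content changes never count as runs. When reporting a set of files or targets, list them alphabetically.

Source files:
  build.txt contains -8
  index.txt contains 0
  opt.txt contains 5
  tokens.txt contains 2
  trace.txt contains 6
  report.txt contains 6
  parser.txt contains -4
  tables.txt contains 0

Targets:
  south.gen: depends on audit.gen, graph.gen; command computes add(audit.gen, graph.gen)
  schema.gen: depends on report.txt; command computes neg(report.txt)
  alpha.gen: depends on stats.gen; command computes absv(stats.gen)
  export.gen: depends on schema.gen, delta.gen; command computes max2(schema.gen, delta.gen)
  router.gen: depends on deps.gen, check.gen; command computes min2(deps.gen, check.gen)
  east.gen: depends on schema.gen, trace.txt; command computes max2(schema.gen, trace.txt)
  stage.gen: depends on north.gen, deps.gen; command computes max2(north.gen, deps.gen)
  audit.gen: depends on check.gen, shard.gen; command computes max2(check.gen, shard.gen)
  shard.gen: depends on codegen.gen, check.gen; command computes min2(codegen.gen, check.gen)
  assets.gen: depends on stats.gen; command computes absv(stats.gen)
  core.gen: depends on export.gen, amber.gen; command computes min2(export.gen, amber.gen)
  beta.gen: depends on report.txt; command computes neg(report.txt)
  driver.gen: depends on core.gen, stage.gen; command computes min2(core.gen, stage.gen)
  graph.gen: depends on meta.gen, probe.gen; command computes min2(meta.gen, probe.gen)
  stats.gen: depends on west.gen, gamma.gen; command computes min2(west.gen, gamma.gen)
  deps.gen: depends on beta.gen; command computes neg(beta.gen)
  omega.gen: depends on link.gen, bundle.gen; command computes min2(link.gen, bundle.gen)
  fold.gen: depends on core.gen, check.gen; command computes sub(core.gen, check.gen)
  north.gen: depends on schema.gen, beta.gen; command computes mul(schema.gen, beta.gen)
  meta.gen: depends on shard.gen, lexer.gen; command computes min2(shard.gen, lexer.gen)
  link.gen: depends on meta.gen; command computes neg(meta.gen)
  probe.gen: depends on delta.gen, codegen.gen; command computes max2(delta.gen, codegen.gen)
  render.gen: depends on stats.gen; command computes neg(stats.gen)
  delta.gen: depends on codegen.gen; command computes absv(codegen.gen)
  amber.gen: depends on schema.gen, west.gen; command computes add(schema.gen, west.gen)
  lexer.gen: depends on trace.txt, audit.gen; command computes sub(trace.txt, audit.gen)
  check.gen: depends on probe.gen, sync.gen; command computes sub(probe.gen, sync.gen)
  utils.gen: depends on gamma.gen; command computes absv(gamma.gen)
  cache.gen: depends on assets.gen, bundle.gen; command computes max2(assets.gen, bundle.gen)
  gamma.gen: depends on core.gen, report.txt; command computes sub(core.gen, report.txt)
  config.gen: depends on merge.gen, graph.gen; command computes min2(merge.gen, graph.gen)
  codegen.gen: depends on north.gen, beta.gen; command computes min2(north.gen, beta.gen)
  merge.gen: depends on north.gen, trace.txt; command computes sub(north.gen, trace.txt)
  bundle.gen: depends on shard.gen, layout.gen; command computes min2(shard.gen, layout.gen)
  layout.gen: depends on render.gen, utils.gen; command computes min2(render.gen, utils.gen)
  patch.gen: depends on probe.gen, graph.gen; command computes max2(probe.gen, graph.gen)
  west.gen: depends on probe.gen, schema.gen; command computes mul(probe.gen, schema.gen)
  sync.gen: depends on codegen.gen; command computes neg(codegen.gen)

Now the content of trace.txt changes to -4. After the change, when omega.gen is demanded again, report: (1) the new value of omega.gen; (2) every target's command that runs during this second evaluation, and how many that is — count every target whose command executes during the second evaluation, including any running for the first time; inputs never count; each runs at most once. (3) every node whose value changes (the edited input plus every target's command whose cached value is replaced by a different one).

New value of omega.gen: -6.
Target commands that run: lexer.gen, meta.gen — 2 in total.
Values that change: lexer.gen, trace.txt.
Key observation: the change is absorbed at meta.gen — it re-runs but produces the same value, and the output's value is unchanged.

First evaluation (everything demanded from the output):
  beta.gen = neg(6) = -6
  schema.gen = neg(6) = -6
  north.gen = mul(-6, -6) = 36
  codegen.gen = min2(36, -6) = -6
  delta.gen = absv(-6) = 6
  export.gen = max2(-6, 6) = 6
  probe.gen = max2(6, -6) = 6
  sync.gen = neg(-6) = 6
  check.gen = sub(6, 6) = 0
  shard.gen = min2(-6, 0) = -6
  audit.gen = max2(0, -6) = 0
  lexer.gen = sub(6, 0) = 6
  meta.gen = min2(-6, 6) = -6
  link.gen = neg(-6) = 6
  west.gen = mul(6, -6) = -36
  amber.gen = add(-6, -36) = -42
  core.gen = min2(6, -42) = -42
  gamma.gen = sub(-42, 6) = -48
  stats.gen = min2(-36, -48) = -48
  render.gen = neg(-48) = 48
  utils.gen = absv(-48) = 48
  layout.gen = min2(48, 48) = 48
  bundle.gen = min2(-6, 48) = -6
  omega.gen = min2(6, -6) = -6

Propagation after the edit:
  lexer.gen: runs — trace.txt 6->-4; result -4.
  meta.gen: runs — lexer.gen 6->-4; result -6 (same value as before).
  link.gen: checked — values it read are unchanged (meta.gen unchanged); reused cached 6 without running.
  omega.gen: checked — values it read are unchanged (link.gen unchanged, bundle.gen unchanged); reused cached -6 without running.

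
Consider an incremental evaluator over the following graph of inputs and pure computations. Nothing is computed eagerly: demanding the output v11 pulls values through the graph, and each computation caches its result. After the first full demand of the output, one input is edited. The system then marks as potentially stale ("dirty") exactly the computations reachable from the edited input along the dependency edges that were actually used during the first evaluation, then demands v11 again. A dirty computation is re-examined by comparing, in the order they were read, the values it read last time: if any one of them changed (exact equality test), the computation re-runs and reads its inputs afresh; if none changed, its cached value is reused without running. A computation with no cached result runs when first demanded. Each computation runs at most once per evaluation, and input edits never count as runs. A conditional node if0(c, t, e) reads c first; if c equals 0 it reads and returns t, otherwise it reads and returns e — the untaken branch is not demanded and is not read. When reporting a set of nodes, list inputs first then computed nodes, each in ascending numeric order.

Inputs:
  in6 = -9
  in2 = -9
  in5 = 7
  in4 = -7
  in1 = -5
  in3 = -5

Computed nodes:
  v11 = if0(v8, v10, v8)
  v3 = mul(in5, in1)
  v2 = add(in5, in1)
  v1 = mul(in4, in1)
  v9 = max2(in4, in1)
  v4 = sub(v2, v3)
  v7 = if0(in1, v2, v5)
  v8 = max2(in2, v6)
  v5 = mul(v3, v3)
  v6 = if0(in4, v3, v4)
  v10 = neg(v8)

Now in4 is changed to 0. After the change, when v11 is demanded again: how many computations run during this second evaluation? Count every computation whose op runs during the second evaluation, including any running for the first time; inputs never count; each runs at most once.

Run set: v6, v8, v11 (3 run).

Initial pass — values computed on the first demand:
  v2 = add(7, -5) = 2
  v3 = mul(7, -5) = -35
  v4 = sub(2, -35) = 37
  v6 = if0(in4=-7 -> else branch v4) = 37
  v8 = max2(-9, 37) = 37
  v11 = if0(v8=37 -> else branch v8) = 37

Second demand — change propagation:
  v6: re-runs because in4 -7->0; new result -35.
  v8: re-runs because v6 37->-35; new result -9.
  v11: re-runs because v8 37->-9; v8 37->-9; new result -9.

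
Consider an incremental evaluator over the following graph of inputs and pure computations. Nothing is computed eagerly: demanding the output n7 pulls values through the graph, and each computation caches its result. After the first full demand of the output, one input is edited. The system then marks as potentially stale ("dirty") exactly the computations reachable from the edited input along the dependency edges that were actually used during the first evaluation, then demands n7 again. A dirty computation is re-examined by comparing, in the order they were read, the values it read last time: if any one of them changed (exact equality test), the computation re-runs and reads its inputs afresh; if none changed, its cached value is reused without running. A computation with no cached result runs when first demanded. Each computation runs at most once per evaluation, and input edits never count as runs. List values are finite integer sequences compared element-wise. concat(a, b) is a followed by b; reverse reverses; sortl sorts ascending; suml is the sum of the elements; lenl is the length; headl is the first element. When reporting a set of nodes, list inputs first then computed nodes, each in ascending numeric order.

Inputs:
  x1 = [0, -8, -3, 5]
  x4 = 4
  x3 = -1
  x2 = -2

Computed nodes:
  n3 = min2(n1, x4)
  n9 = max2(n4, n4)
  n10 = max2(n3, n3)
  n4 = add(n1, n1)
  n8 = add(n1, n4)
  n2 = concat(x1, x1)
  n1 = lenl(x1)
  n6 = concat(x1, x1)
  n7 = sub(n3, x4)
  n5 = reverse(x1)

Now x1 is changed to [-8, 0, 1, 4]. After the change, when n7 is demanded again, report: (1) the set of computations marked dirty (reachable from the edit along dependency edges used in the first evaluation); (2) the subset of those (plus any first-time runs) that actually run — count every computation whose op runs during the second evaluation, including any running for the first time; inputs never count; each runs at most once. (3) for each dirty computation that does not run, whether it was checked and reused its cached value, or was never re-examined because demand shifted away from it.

Dirty set: n1, n3, n7.
Run set: n1 (1 run).
Re-examined without running (cache reused): n3, n7.
The important point: n1 recomputes to an identical value, and the output ends up unchanged.

Initial pass — values computed on the first demand:
  n1 = lenl([0, -8, -3, 5]) = 4
  n3 = min2(4, 4) = 4
  n7 = sub(4, 4) = 0

Second demand — change propagation:
  n1: re-runs because x1 [0, -8, -3, 5]->[-8, 0, 1, 4]; new result 4 (unchanged).
  n3: re-examined; everything it read last time is the same (n1 unchanged, x4 unchanged) — cache 4 kept, no run.
  n7: re-examined; everything it read last time is the same (n3 unchanged, x4 unchanged) — cache 0 kept, no run.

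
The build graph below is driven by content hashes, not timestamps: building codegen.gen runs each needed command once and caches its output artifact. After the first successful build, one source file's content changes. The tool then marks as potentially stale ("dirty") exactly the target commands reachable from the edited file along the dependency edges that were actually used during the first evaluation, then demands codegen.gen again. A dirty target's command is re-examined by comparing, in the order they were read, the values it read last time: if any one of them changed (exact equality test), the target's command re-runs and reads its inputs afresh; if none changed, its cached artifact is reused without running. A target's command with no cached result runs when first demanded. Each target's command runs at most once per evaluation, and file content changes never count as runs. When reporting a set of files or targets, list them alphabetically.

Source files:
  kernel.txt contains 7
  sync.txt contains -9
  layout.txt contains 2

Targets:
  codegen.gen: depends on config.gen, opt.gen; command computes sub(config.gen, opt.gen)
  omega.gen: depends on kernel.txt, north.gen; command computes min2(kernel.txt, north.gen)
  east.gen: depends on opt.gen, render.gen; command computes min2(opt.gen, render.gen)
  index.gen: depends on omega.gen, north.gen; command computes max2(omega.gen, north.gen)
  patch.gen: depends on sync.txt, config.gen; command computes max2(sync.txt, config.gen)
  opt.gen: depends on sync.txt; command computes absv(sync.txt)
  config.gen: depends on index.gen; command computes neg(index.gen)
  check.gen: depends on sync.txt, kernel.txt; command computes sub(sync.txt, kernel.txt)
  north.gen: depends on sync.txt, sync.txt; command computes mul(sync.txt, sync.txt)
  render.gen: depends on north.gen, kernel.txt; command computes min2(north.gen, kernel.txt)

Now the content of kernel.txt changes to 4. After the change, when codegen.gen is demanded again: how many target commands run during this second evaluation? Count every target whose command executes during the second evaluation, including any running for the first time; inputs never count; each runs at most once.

Run set: index.gen, omega.gen (2 run).
The important point: index.gen recomputes to an identical value, and the output ends up unchanged.

Initial pass — values computed on the first demand:
  north.gen = mul(-9, -9) = 81
  omega.gen = min2(7, 81) = 7
  index.gen = max2(7, 81) = 81
  config.gen = neg(81) = -81
  opt.gen = absv(-9) = 9
  codegen.gen = sub(-81, 9) = -90

Second demand — change propagation:
  omega.gen: re-runs because kernel.txt 7->4; new result 4.
  index.gen: re-runs because omega.gen 7->4; new result 81 (unchanged).
  config.gen: re-examined; everything it read last time is the same (index.gen unchanged) — cache -81 kept, no run.
  codegen.gen: re-examined; everything it read last time is the same (config.gen unchanged, opt.gen unchanged) — cache -90 kept, no run.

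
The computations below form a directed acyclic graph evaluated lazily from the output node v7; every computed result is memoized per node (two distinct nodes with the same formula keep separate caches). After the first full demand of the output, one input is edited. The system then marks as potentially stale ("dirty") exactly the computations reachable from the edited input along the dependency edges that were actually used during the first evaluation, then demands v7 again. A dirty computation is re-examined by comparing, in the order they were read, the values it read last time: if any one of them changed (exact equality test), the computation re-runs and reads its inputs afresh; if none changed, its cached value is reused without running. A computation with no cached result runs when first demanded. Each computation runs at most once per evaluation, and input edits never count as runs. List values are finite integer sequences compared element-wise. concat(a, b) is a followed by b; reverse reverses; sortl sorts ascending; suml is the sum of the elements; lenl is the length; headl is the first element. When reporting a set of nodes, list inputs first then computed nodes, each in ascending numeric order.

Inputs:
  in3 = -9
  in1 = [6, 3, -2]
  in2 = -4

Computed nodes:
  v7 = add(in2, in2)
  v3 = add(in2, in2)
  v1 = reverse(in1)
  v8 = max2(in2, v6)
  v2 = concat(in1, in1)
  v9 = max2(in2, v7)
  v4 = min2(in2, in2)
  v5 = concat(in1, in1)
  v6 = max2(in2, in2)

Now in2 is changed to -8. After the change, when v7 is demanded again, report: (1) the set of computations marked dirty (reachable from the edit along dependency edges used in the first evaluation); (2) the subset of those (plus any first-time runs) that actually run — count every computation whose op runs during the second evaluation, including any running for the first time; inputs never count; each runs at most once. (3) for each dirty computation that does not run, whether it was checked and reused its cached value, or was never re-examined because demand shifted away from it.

The edit dirties: v7.
1 computations run: v7.
No dirty computation escaped a run.

First demand of the output computes:
  v7 = add(-4, -4) = -8

After the edit, cleaning proceeds:
  v7: a read changed (in2 -4->-8; in2 -4->-8) — executes, giving -16.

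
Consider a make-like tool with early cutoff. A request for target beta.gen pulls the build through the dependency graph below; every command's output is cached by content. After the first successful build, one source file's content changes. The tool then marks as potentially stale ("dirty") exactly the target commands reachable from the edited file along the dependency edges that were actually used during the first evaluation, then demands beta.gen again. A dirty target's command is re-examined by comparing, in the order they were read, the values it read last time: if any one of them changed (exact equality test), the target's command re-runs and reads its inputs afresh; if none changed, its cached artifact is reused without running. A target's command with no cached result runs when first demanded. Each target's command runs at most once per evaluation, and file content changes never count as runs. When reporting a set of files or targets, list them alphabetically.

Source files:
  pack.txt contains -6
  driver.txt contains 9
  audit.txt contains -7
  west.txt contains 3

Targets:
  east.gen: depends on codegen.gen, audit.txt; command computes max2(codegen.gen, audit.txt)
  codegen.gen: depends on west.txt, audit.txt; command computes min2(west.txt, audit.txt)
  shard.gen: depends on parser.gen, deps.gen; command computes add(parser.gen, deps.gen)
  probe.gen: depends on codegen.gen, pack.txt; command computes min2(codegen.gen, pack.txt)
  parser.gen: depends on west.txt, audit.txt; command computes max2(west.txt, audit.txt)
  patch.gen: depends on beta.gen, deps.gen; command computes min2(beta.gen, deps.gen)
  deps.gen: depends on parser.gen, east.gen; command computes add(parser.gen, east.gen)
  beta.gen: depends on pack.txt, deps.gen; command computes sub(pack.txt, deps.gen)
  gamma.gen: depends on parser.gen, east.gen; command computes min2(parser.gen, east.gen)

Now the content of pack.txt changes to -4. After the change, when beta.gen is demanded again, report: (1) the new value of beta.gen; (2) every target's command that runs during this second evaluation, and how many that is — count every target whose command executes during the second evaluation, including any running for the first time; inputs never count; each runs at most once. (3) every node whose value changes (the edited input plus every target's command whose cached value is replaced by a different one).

Demanding beta.gen again yields 0.
1 target commands run: beta.gen.
The nodes whose values change: beta.gen, pack.txt.

First demand of the output computes:
  codegen.gen = min2(3, -7) = -7
  east.gen = max2(-7, -7) = -7
  parser.gen = max2(3, -7) = 3
  deps.gen = add(3, -7) = -4
  beta.gen = sub(-6, -4) = -2

After the edit, cleaning proceeds:
  beta.gen: a read changed (pack.txt -6->-4) — executes, giving 0.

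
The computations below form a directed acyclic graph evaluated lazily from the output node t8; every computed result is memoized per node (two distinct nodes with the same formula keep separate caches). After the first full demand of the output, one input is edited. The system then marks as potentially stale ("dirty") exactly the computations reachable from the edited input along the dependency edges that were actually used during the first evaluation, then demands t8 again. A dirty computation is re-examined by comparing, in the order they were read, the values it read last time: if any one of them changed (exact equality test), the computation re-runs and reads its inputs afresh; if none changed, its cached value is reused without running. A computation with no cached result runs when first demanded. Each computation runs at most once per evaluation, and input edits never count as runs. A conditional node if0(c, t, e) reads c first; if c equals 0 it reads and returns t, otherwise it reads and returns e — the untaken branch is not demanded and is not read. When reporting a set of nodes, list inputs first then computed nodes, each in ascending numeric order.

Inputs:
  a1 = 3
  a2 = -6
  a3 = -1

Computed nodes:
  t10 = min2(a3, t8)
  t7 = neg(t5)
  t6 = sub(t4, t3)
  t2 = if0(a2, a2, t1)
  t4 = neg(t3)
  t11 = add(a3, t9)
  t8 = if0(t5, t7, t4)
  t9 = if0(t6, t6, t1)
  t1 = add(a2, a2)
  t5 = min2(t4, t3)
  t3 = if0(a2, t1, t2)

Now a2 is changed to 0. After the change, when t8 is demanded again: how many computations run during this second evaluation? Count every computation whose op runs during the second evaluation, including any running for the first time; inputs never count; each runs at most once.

6 computations run: t1, t3, t4, t5, t7, t8.
Note the branch switch — demand abandons t2, which is never re-examined.

First demand of the output computes:
  t1 = add(-6, -6) = -12
  t2 = if0(a2=-6 -> else branch t1) = -12
  t3 = if0(a2=-6 -> else branch t2) = -12
  t4 = neg(-12) = 12
  t5 = min2(12, -12) = -12
  t8 = if0(t5=-12 -> else branch t4) = 12

After the edit, cleaning proceeds:
  t1: a read changed (a2 -6->0; a2 -6->0) — executes, giving 0.
  t2: stays stale; no demand reaches it after the flip.
  t3: a read changed (a2 -6->0) — executes, giving 0.
  t4: a read changed (t3 -12->0) — executes, giving 0.
  t5: a read changed (t4 12->0; t3 -12->0) — executes, giving 0.
  t7: had never run; runs now, result 0.
  t8: a read changed (t5 -12->0; t4 12->0) — executes, giving 0.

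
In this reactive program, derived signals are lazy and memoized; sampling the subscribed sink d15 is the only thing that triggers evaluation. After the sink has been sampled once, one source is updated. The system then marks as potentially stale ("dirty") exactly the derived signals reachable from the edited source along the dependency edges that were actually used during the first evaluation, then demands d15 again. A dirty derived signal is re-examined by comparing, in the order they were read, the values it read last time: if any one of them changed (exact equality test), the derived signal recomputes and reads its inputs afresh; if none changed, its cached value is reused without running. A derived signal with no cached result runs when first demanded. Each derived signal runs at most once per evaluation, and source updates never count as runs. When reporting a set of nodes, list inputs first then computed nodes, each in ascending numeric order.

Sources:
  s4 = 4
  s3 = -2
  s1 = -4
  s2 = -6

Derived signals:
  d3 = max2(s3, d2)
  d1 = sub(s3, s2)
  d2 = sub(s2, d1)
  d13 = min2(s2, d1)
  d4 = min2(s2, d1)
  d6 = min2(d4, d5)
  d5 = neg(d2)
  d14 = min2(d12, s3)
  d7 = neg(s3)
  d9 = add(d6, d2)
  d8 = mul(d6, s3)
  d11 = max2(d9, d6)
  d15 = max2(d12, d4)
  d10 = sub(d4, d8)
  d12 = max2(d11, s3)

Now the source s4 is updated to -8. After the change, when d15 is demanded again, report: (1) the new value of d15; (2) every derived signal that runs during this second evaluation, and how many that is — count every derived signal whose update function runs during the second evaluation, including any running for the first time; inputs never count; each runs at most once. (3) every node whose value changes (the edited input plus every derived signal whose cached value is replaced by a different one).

Demanding d15 again yields -2.
0 derived signals run: none.
The nodes whose values change: s4.
Note the shortcut — nothing in the graph depends on s4 at all, so no recomputation happens.

First demand of the output computes:
  d1 = sub(-2, -6) = 4
  d2 = sub(-6, 4) = -10
  d4 = min2(-6, 4) = -6
  d5 = neg(-10) = 10
  d6 = min2(-6, 10) = -6
  d9 = add(-6, -10) = -16
  d11 = max2(-16, -6) = -6
  d12 = max2(-6, -2) = -2
  d15 = max2(-2, -6) = -2

After the edit, cleaning proceeds:
  no node depends on s4 at all; the second demand re-runs nothing.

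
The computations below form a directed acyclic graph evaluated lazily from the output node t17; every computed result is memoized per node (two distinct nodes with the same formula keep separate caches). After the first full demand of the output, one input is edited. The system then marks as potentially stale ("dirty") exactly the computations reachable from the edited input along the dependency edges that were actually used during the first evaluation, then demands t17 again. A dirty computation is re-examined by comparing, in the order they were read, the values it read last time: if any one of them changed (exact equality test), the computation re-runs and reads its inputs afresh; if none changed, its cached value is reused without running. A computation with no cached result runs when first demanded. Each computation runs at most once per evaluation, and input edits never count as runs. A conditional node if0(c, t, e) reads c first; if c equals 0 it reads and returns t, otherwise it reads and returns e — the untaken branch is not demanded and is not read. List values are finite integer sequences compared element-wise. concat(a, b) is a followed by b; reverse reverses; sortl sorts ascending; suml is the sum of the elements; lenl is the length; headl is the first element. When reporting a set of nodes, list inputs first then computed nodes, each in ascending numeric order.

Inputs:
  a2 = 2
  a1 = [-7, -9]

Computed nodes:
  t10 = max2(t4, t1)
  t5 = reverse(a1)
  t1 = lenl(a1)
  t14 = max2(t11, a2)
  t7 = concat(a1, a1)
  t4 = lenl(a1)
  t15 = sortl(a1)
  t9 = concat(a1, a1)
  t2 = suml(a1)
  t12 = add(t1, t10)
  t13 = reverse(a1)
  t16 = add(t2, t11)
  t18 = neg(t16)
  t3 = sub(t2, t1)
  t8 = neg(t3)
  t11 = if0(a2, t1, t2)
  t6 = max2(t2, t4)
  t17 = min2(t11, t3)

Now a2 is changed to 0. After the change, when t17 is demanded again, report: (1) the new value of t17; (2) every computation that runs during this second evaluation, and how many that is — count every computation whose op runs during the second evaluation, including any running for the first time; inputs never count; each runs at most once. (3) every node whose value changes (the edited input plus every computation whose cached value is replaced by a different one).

First demand of the output computes:
  t1 = lenl([-7, -9]) = 2
  t2 = suml([-7, -9]) = -16
  t3 = sub(-16, 2) = -18
  t11 = if0(a2=2 -> else branch t2) = -16
  t17 = min2(-16, -18) = -18

After the edit, cleaning proceeds:
  t11: a read changed (a2 2->0) — executes, giving 2.
  t17: a read changed (t11 -16->2) — executes, giving -18 — identical to its old value.

Demanding t17 again yields -18.
2 computations run: t11, t17.
The nodes whose values change: a2, t11.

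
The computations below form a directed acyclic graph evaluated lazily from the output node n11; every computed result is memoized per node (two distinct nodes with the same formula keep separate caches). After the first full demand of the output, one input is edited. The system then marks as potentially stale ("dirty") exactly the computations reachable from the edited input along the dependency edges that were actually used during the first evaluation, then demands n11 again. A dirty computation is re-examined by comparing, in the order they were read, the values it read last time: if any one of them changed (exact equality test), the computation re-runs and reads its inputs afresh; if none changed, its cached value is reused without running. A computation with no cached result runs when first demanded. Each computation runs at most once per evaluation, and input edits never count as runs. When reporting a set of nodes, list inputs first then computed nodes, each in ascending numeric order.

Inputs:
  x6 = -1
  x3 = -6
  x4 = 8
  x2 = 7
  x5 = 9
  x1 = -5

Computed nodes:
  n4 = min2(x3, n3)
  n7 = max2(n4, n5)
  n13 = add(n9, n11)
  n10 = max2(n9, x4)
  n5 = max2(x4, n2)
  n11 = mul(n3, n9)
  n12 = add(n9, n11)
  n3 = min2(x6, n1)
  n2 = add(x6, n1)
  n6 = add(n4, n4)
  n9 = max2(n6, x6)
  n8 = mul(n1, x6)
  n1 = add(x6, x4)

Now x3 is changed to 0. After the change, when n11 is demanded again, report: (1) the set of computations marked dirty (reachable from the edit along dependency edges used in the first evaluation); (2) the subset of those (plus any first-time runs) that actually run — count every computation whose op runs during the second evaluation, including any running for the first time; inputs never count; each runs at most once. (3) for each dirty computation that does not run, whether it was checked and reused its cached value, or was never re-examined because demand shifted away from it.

First demand of the output computes:
  n1 = add(-1, 8) = 7
  n3 = min2(-1, 7) = -1
  n4 = min2(-6, -1) = -6
  n6 = add(-6, -6) = -12
  n9 = max2(-12, -1) = -1
  n11 = mul(-1, -1) = 1

After the edit, cleaning proceeds:
  n4: a read changed (x3 -6->0) — executes, giving -1.
  n6: a read changed (n4 -6->-1; n4 -6->-1) — executes, giving -2.
  n9: a read changed (n6 -12->-2) — executes, giving -1 — identical to its old value.
  n11: dirty, but its reads are unchanged (n3 unchanged, n9 unchanged); cached 1 stands.

Note the absorption at n9: it re-runs yet its value is the same, leaving the output's value untouched.

The edit dirties: n4, n6, n9, n11.
3 computations run: n4, n6, n9.
Cache hits after checking: n11.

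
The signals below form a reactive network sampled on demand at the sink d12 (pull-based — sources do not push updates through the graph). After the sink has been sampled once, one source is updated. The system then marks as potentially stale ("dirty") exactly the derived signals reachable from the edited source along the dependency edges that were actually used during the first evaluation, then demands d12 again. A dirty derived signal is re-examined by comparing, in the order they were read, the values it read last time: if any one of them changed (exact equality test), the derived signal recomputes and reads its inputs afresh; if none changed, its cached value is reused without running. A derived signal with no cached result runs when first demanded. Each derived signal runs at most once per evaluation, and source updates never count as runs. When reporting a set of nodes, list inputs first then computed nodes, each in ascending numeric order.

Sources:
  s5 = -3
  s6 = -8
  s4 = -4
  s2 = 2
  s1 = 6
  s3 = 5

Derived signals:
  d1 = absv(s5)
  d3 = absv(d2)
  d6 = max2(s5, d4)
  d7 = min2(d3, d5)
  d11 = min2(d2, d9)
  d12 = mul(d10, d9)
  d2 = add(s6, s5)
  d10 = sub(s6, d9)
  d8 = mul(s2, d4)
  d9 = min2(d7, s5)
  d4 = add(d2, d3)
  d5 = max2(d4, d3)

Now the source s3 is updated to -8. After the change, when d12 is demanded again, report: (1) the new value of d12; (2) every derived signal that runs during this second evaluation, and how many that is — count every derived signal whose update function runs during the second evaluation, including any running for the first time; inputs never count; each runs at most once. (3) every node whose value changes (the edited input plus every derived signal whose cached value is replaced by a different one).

Initial pass — values computed on the first demand:
  d2 = add(-8, -3) = -11
  d3 = absv(-11) = 11
  d4 = add(-11, 11) = 0
  d5 = max2(0, 11) = 11
  d7 = min2(11, 11) = 11
  d9 = min2(11, -3) = -3
  d10 = sub(-8, -3) = -5
  d12 = mul(-5, -3) = 15

Second demand — change propagation:
  no demanded computation ever read s3, so the edit dirties nothing and nothing runs.

The important point: nothing the output needs ever reads s3, so the edit is invisible to it.

d12 now evaluates to 15.
Run set: none (0 run).
Changed values: s3.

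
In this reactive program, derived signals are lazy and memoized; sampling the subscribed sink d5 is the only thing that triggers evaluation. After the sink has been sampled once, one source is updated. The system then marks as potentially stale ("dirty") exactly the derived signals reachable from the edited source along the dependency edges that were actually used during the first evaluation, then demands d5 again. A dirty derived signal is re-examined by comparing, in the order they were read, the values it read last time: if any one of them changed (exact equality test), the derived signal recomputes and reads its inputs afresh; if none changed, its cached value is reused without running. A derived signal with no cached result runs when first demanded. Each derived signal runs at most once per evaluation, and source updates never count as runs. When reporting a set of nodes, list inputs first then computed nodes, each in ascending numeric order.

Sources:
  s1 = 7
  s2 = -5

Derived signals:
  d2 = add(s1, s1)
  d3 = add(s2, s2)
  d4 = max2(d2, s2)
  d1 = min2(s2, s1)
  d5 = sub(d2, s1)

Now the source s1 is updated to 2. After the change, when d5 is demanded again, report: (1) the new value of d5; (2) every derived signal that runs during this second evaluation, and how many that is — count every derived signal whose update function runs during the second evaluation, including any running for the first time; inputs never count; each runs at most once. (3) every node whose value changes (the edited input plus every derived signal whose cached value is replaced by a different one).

Demanding d5 again yields 2.
2 derived signals run: d2, d5.
The nodes whose values change: s1, d2, d5.

First demand of the output computes:
  d2 = add(7, 7) = 14
  d5 = sub(14, 7) = 7

After the edit, cleaning proceeds:
  d2: a read changed (s1 7->2; s1 7->2) — executes, giving 4.
  d5: a read changed (d2 14->4; s1 7->2) — executes, giving 2.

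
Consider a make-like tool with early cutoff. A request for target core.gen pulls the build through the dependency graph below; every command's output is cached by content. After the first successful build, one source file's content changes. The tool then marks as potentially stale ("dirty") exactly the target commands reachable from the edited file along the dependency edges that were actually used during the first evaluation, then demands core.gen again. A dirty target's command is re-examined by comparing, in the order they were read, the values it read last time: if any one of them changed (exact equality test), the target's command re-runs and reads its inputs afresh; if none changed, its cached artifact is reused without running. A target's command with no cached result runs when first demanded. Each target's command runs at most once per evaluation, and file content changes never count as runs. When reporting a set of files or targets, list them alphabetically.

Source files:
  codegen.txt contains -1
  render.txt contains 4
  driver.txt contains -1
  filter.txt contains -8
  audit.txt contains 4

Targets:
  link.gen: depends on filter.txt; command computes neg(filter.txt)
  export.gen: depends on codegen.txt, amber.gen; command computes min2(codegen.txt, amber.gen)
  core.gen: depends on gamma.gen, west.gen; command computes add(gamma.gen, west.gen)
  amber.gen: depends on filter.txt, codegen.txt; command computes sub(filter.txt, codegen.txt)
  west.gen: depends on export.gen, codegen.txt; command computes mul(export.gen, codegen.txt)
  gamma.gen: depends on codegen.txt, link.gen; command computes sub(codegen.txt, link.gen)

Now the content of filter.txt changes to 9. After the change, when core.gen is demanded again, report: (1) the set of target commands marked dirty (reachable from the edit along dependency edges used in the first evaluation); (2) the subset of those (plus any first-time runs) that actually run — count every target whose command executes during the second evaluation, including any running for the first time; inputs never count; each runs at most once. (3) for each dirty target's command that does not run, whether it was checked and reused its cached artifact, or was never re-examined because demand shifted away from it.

The edit dirties: amber.gen, core.gen, export.gen, gamma.gen, link.gen, west.gen.
6 target commands run: amber.gen, core.gen, export.gen, gamma.gen, link.gen, west.gen.
No dirty target's command escaped a run.

First demand of the output computes:
  amber.gen = sub(-8, -1) = -7
  export.gen = min2(-1, -7) = -7
  link.gen = neg(-8) = 8
  gamma.gen = sub(-1, 8) = -9
  west.gen = mul(-7, -1) = 7
  core.gen = add(-9, 7) = -2

After the edit, cleaning proceeds:
  amber.gen: a read changed (filter.txt -8->9) — executes, giving 10.
  export.gen: a read changed (amber.gen -7->10) — executes, giving -1.
  link.gen: a read changed (filter.txt -8->9) — executes, giving -9.
  gamma.gen: a read changed (link.gen 8->-9) — executes, giving 8.
  west.gen: a read changed (export.gen -7->-1) — executes, giving 1.
  core.gen: a read changed (gamma.gen -9->8; west.gen 7->1) — executes, giving 9.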